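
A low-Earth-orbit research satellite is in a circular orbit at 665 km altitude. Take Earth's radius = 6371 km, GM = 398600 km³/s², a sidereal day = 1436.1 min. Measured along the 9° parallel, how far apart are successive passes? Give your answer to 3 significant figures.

Semi-major axis a = 6371 + 665 = 7036 km. Period T = 2π√(a³/μ) = 2π√(7036³/398600) = 5873.5 s = 97.89 min.
Node shift per orbit = (5873.5/86166) × 360° = 24.54°.
Equatorial spacing = 24.54 × 111.2 km/° = 2729 km.
At 9° latitude, spacing = 2729 × cos(9°) = 2695 km.

2700 km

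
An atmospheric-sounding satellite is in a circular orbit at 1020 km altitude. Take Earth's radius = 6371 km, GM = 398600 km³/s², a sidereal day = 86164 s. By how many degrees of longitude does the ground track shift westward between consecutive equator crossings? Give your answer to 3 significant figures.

26.4°

Semi-major axis a = 6371 + 1020 = 7391 km. Period T = 2π√(a³/μ) = 2π√(7391³/398600) = 6323.6 s = 105.39 min.
During one orbit Earth rotates (6323.6 / 86164) × 360° = 26.42°.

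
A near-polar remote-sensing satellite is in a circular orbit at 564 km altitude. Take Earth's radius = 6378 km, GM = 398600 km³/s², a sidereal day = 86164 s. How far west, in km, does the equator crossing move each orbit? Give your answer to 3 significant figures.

Semi-major axis a = 6378 + 564 = 6942 km. Period T = 2π√(a³/μ) = 2π√(6942³/398600) = 5756.2 s = 95.94 min.
During one orbit Earth rotates (5756.2 / 86164) × 360° = 24.05°.
At the equator that is 24.05° × (2π·6378/360) km/° = 24.05 × 111.3 = 2677 km.

2680 km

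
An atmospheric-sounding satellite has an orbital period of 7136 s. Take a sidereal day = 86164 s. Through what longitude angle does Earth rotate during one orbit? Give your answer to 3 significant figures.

29.8°

During one orbit Earth rotates (7136.0 / 86164) × 360° = 29.81°.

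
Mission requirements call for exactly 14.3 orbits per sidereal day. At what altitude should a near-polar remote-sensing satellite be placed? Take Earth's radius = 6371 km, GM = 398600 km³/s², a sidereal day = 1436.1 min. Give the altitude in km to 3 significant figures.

Required period T = 86166 / 14.3 = 6025.6 s.
From T = 2π√(a³/μ): a = (μ T²/4π²)^(1/3) = (398600 × 6025.6² / 4π²)^(1/3) = 7157 km.
Altitude h = a − R = 7157 − 6371 = 786 km.

786 km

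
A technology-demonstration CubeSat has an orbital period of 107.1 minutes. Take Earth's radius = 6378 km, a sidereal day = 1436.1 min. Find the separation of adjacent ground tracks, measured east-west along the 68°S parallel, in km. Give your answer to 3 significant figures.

T = 107.1 min = 6426.0 s.
Node shift per orbit = (6426.0/86166) × 360° = 26.85°.
Equatorial spacing = 26.85 × 111.3 km/° = 2989 km.
At 68° latitude, spacing = 2989 × cos(68°) = 1120 km.

1120 km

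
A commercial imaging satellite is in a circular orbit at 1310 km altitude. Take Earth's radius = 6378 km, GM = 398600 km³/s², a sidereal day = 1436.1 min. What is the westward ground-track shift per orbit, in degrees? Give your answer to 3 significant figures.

28.0°

Semi-major axis a = 6378 + 1310 = 7688 km. Period T = 2π√(a³/μ) = 2π√(7688³/398600) = 6708.6 s = 111.81 min.
During one orbit Earth rotates (6708.6 / 86166) × 360° = 28.03°.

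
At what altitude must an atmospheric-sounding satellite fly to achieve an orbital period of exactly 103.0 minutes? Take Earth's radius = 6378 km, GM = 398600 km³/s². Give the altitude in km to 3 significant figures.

901 km

T = 103.0 min = 6180.0 s.
From T = 2π√(a³/μ): a = (μ T²/4π²)^(1/3) = (398600 × 6180.0² / 4π²)^(1/3) = 7279 km.
Altitude h = a − R = 7279 − 6378 = 901 km.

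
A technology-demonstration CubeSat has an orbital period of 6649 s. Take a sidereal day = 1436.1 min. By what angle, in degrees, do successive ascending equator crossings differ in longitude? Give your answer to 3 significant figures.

27.8°

During one orbit Earth rotates (6649.0 / 86166) × 360° = 27.78°.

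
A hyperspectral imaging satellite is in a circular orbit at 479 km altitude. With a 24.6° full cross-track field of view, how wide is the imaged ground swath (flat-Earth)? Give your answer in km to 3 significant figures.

209 km

Half-angle = 24.6°/2 = 12.3°.
Swath width ≈ 2h·tan(θ/2) = 2 × 479 × tan(12.3°) = 208.9 km.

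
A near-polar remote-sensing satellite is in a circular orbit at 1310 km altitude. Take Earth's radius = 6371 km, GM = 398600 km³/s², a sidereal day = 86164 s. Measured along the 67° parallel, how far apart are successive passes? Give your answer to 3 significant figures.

1220 km

Semi-major axis a = 6371 + 1310 = 7681 km. Period T = 2π√(a³/μ) = 2π√(7681³/398600) = 6699.4 s = 111.66 min.
Node shift per orbit = (6699.4/86164) × 360° = 27.99°.
Equatorial spacing = 27.99 × 111.2 km/° = 3112 km.
At 67° latitude, spacing = 3112 × cos(67°) = 1216 km.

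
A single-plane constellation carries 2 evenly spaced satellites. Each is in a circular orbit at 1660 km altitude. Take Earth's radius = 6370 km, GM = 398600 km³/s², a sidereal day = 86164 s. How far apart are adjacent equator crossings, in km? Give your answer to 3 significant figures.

Semi-major axis a = 6370 + 1660 = 8030 km. Period T = 2π√(a³/μ) = 2π√(8030³/398600) = 7161.2 s = 119.35 min.
Single-satellite node shift = (7161.2/86164) × 360° = 29.92°.
With 2 satellites evenly phased, successive equator crossings are 29.92/2 = 14.960° apart.
That is 14.960 × 111.2 = 1663 km at the equator.

1660 km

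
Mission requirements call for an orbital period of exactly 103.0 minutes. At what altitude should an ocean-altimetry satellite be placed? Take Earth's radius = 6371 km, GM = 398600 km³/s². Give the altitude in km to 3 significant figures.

T = 103.0 min = 6180.0 s.
From T = 2π√(a³/μ): a = (μ T²/4π²)^(1/3) = (398600 × 6180.0² / 4π²)^(1/3) = 7279 km.
Altitude h = a − R = 7279 − 6371 = 908 km.

908 km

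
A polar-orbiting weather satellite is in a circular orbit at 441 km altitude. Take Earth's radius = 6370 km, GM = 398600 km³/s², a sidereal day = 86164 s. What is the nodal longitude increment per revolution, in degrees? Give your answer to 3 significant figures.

23.4°

Semi-major axis a = 6370 + 441 = 6811 km. Period T = 2π√(a³/μ) = 2π√(6811³/398600) = 5594.1 s = 93.23 min.
During one orbit Earth rotates (5594.1 / 86164) × 360° = 23.37°.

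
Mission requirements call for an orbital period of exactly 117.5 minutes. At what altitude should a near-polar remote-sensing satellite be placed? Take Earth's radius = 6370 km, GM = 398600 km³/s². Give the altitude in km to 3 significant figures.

1580 km

T = 117.5 min = 7050.0 s.
From T = 2π√(a³/μ): a = (μ T²/4π²)^(1/3) = (398600 × 7050.0² / 4π²)^(1/3) = 7947 km.
Altitude h = a − R = 7947 − 6370 = 1577 km.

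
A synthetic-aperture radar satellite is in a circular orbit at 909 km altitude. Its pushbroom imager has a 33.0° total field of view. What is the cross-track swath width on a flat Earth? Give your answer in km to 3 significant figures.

539 km

Half-angle = 33.0°/2 = 16.5°.
Swath width ≈ 2h·tan(θ/2) = 2 × 909 × tan(16.5°) = 538.5 km.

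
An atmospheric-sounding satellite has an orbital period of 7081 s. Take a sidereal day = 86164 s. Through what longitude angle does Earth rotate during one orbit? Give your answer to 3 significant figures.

During one orbit Earth rotates (7081.0 / 86164) × 360° = 29.58°.

29.6°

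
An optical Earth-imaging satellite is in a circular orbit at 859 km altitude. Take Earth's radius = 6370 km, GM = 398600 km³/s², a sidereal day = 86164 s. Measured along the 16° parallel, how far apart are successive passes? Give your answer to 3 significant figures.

2730 km

Semi-major axis a = 6370 + 859 = 7229 km. Period T = 2π√(a³/μ) = 2π√(7229³/398600) = 6116.9 s = 101.95 min.
Node shift per orbit = (6116.9/86164) × 360° = 25.56°.
Equatorial spacing = 25.56 × 111.2 km/° = 2841 km.
At 16° latitude, spacing = 2841 × cos(16°) = 2731 km.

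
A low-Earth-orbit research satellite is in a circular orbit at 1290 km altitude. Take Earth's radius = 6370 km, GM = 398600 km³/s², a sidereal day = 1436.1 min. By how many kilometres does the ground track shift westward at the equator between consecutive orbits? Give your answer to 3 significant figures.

Semi-major axis a = 6370 + 1290 = 7660 km. Period T = 2π√(a³/μ) = 2π√(7660³/398600) = 6672.0 s = 111.20 min.
During one orbit Earth rotates (6672.0 / 86166) × 360° = 27.88°.
At the equator that is 27.88° × (2π·6370/360) km/° = 27.88 × 111.2 = 3099 km.

3100 km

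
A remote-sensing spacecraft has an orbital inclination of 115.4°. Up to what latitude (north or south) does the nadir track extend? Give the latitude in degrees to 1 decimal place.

64.6°

Retrograde orbit: the ground track reaches ±(180° − i) = ±(180 − 115.4) = ±64.6°.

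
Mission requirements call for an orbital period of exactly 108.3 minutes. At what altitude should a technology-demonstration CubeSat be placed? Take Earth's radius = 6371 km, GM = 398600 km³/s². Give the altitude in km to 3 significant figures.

1160 km

T = 108.3 min = 6498.0 s.
From T = 2π√(a³/μ): a = (μ T²/4π²)^(1/3) = (398600 × 6498.0² / 4π²)^(1/3) = 7526 km.
Altitude h = a − R = 7526 − 6371 = 1155 km.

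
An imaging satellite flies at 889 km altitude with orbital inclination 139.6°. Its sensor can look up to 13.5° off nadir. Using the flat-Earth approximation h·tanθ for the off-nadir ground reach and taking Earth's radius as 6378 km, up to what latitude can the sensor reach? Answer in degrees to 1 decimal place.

42.3°

Retrograde orbit: the ground track reaches ±(180° − i) = ±(180 − 139.6) = ±40.4°.
Sensor half-swath on the ground ≈ 889·tan(13.5°) = 213 km = 1.92° of latitude.
Maximum observable latitude ≈ 40.4 + 1.92 = 42.3°.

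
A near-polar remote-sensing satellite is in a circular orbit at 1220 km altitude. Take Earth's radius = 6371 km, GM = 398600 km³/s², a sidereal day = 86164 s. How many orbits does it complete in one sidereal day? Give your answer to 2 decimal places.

13.09

Semi-major axis a = 6371 + 1220 = 7591 km. Period T = 2π√(a³/μ) = 2π√(7591³/398600) = 6582.0 s = 109.70 min.
Orbits per sidereal day = 86164 / 6582.0 = 13.091.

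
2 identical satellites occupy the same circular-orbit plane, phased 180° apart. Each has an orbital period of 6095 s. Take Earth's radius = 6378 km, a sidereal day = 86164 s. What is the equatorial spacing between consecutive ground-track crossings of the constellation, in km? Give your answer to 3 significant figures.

1420 km

Single-satellite node shift = (6095.0/86164) × 360° = 25.47°.
With 2 satellites evenly phased, successive equator crossings are 25.47/2 = 12.733° apart.
That is 12.733 × 111.3 = 1417 km at the equator.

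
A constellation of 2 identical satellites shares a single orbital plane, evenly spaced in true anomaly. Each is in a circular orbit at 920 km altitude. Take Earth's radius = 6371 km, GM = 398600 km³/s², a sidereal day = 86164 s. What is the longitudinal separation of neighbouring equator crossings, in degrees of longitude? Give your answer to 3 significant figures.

12.9°

Semi-major axis a = 6371 + 920 = 7291 km. Period T = 2π√(a³/μ) = 2π√(7291³/398600) = 6195.7 s = 103.26 min.
Single-satellite node shift = (6195.7/86164) × 360° = 25.89°.
With 2 satellites evenly phased, successive equator crossings are 25.89/2 = 12.943° apart.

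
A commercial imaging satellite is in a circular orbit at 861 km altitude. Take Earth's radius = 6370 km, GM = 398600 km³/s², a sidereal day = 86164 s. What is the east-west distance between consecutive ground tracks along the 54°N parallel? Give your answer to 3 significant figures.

1670 km

Semi-major axis a = 6370 + 861 = 7231 km. Period T = 2π√(a³/μ) = 2π√(7231³/398600) = 6119.4 s = 101.99 min.
Node shift per orbit = (6119.4/86164) × 360° = 25.57°.
Equatorial spacing = 25.57 × 111.2 km/° = 2843 km.
At 54° latitude, spacing = 2843 × cos(54°) = 1671 km.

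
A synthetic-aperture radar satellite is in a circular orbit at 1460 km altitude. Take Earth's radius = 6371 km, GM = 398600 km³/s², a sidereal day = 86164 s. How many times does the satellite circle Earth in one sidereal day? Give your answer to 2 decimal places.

12.49

Semi-major axis a = 6371 + 1460 = 7831 km. Period T = 2π√(a³/μ) = 2π√(7831³/398600) = 6896.6 s = 114.94 min.
Orbits per sidereal day = 86164 / 6896.6 = 12.494.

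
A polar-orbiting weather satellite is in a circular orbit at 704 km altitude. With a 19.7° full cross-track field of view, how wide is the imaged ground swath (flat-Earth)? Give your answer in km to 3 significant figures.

Half-angle = 19.7°/2 = 9.85°.
Swath width ≈ 2h·tan(θ/2) = 2 × 704 × tan(9.85°) = 244.5 km.

244 km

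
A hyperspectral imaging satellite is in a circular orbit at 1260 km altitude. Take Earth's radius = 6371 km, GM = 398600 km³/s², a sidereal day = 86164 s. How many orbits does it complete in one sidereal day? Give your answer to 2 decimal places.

Semi-major axis a = 6371 + 1260 = 7631 km. Period T = 2π√(a³/μ) = 2π√(7631³/398600) = 6634.1 s = 110.57 min.
Orbits per sidereal day = 86164 / 6634.1 = 12.988.

12.99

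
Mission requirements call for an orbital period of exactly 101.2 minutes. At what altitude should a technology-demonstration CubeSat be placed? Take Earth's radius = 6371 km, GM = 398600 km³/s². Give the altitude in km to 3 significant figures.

823 km

T = 101.2 min = 6072.0 s.
From T = 2π√(a³/μ): a = (μ T²/4π²)^(1/3) = (398600 × 6072.0² / 4π²)^(1/3) = 7194 km.
Altitude h = a − R = 7194 − 6371 = 823 km.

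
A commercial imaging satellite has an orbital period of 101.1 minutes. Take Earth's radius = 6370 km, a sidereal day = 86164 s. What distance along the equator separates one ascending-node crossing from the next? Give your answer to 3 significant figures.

2820 km

T = 101.1 min = 6066.0 s.
During one orbit Earth rotates (6066.0 / 86164) × 360° = 25.34°.
At the equator that is 25.34° × (2π·6370/360) km/° = 25.34 × 111.2 = 2818 km.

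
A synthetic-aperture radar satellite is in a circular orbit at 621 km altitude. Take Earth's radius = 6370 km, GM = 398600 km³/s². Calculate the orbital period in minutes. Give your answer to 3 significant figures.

97.0 min

Semi-major axis a = 6370 + 621 = 6991 km. Period T = 2π√(a³/μ) = 2π√(6991³/398600) = 5817.3 s = 96.95 min.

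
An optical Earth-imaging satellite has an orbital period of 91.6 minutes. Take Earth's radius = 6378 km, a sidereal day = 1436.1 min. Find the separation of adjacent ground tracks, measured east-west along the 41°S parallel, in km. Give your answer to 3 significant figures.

T = 91.6 min = 5496.0 s.
Node shift per orbit = (5496.0/86166) × 360° = 22.96°.
Equatorial spacing = 22.96 × 111.3 km/° = 2556 km.
At 41° latitude, spacing = 2556 × cos(41°) = 1929 km.

1930 km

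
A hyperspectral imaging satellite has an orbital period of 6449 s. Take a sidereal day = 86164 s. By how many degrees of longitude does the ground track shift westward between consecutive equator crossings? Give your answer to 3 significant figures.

During one orbit Earth rotates (6449.0 / 86164) × 360° = 26.94°.

26.9°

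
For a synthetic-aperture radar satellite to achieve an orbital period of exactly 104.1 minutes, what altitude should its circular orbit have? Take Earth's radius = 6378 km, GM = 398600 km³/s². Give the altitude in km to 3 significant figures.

952 km

T = 104.1 min = 6246.0 s.
From T = 2π√(a³/μ): a = (μ T²/4π²)^(1/3) = (398600 × 6246.0² / 4π²)^(1/3) = 7330 km.
Altitude h = a − R = 7330 − 6378 = 952 km.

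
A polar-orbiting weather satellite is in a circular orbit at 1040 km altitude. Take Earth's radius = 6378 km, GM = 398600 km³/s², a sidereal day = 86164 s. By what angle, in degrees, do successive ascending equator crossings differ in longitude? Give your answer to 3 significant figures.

26.6°

Semi-major axis a = 6378 + 1040 = 7418 km. Period T = 2π√(a³/μ) = 2π√(7418³/398600) = 6358.3 s = 105.97 min.
During one orbit Earth rotates (6358.3 / 86164) × 360° = 26.57°.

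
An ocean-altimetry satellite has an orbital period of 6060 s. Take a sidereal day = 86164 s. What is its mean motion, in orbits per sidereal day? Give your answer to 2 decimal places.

14.22

Orbits per sidereal day = 86164 / 6060.0 = 14.218.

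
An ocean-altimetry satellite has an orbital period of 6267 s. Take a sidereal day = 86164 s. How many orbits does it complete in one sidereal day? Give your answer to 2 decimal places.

Orbits per sidereal day = 86164 / 6267.0 = 13.749.

13.75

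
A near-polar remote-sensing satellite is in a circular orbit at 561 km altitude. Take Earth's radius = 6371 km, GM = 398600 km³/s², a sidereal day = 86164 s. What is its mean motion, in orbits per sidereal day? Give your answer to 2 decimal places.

15.00

Semi-major axis a = 6371 + 561 = 6932 km. Period T = 2π√(a³/μ) = 2π√(6932³/398600) = 5743.8 s = 95.73 min.
Orbits per sidereal day = 86164 / 5743.8 = 15.001.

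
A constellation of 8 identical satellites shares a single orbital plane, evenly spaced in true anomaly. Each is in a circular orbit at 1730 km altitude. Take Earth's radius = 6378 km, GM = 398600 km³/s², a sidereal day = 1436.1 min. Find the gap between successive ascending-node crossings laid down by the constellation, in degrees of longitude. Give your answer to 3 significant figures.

Semi-major axis a = 6378 + 1730 = 8108 km. Period T = 2π√(a³/μ) = 2π√(8108³/398600) = 7265.8 s = 121.10 min.
Single-satellite node shift = (7265.8/86166) × 360° = 30.36°.
With 8 satellites evenly phased, successive equator crossings are 30.36/8 = 3.795° apart.

3.79°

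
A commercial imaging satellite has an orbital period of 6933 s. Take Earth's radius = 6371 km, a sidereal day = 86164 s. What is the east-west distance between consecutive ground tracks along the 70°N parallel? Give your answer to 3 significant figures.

Node shift per orbit = (6933.0/86164) × 360° = 28.97°.
Equatorial spacing = 28.97 × 111.2 km/° = 3221 km.
At 70° latitude, spacing = 3221 × cos(70°) = 1102 km.

1100 km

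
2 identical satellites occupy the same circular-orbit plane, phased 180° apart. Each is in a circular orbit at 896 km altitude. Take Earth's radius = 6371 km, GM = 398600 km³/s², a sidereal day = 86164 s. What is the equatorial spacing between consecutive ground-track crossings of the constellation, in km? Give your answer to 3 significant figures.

Semi-major axis a = 6371 + 896 = 7267 km. Period T = 2π√(a³/μ) = 2π√(7267³/398600) = 6165.2 s = 102.75 min.
Single-satellite node shift = (6165.2/86164) × 360° = 25.76°.
With 2 satellites evenly phased, successive equator crossings are 25.76/2 = 12.879° apart.
That is 12.879 × 111.2 = 1432 km at the equator.

1430 km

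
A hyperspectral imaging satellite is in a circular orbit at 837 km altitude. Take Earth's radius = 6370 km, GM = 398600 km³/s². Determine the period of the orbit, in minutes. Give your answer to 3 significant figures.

Semi-major axis a = 6370 + 837 = 7207 km. Period T = 2π√(a³/μ) = 2π√(7207³/398600) = 6089.0 s = 101.48 min.

101 min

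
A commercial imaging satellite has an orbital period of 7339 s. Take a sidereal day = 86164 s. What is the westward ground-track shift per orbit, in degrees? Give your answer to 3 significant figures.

During one orbit Earth rotates (7339.0 / 86164) × 360° = 30.66°.

30.7°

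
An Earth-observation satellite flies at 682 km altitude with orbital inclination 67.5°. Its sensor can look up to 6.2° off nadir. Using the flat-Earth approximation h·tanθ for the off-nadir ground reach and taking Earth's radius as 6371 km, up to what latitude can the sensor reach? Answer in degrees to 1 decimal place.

68.2°

For a prograde orbit the ground track reaches latitude ±i = ±67.5°.
Sensor half-swath on the ground ≈ 682·tan(6.2°) = 74 km = 0.67° of latitude.
Maximum observable latitude ≈ 67.5 + 0.67 = 68.2°.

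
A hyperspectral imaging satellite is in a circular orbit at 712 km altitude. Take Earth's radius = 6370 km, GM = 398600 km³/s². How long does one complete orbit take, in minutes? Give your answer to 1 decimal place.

98.9 min

Semi-major axis a = 6370 + 712 = 7082 km. Period T = 2π√(a³/μ) = 2π√(7082³/398600) = 5931.2 s = 98.85 min.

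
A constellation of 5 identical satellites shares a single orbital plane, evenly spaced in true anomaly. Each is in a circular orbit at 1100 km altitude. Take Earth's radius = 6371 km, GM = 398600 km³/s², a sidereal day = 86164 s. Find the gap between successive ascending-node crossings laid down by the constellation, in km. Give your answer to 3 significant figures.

597 km

Semi-major axis a = 6371 + 1100 = 7471 km. Period T = 2π√(a³/μ) = 2π√(7471³/398600) = 6426.6 s = 107.11 min.
Single-satellite node shift = (6426.6/86164) × 360° = 26.85°.
With 5 satellites evenly phased, successive equator crossings are 26.85/5 = 5.370° apart.
That is 5.370 × 111.2 = 597 km at the equator.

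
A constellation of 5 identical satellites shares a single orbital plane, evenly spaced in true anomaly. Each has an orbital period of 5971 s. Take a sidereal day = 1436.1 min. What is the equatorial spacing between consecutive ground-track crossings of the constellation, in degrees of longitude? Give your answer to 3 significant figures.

4.99°

Single-satellite node shift = (5971.0/86166) × 360° = 24.95°.
With 5 satellites evenly phased, successive equator crossings are 24.95/5 = 4.989° apart.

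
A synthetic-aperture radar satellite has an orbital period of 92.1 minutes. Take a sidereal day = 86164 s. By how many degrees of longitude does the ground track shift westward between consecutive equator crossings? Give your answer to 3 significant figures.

23.1°

T = 92.1 min = 5526.0 s.
During one orbit Earth rotates (5526.0 / 86164) × 360° = 23.09°.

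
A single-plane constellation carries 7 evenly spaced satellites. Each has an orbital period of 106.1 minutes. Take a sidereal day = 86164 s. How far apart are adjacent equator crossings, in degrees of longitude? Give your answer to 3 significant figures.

T = 106.1 min = 6366.0 s.
Single-satellite node shift = (6366.0/86164) × 360° = 26.60°.
With 7 satellites evenly phased, successive equator crossings are 26.60/7 = 3.800° apart.

3.80°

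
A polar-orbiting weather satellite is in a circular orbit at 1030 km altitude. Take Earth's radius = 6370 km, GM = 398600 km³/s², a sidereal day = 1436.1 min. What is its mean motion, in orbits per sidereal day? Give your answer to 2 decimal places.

13.60

Semi-major axis a = 6370 + 1030 = 7400 km. Period T = 2π√(a³/μ) = 2π√(7400³/398600) = 6335.2 s = 105.59 min.
Orbits per sidereal day = 86166 / 6335.2 = 13.601.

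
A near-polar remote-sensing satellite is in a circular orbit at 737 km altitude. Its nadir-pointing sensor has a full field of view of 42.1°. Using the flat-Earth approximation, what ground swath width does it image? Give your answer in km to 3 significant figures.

Half-angle = 42.1°/2 = 21.05°.
Swath width ≈ 2h·tan(θ/2) = 2 × 737 × tan(21.05°) = 567.3 km.

567 km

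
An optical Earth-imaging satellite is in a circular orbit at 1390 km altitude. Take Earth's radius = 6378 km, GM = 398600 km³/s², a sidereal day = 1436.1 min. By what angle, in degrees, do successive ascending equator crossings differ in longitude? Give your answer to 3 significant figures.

Semi-major axis a = 6378 + 1390 = 7768 km. Period T = 2π√(a³/μ) = 2π√(7768³/398600) = 6813.6 s = 113.56 min.
During one orbit Earth rotates (6813.6 / 86166) × 360° = 28.47°.

28.5°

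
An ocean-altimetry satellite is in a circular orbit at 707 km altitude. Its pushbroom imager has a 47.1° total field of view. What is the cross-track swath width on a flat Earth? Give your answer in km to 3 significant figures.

Half-angle = 47.1°/2 = 23.55°.
Swath width ≈ 2h·tan(θ/2) = 2 × 707 × tan(23.55°) = 616.3 km.

616 km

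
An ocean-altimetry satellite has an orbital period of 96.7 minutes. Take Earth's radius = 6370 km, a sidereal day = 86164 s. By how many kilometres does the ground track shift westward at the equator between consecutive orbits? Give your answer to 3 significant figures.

T = 96.7 min = 5802.0 s.
During one orbit Earth rotates (5802.0 / 86164) × 360° = 24.24°.
At the equator that is 24.24° × (2π·6370/360) km/° = 24.24 × 111.2 = 2695 km.

2700 km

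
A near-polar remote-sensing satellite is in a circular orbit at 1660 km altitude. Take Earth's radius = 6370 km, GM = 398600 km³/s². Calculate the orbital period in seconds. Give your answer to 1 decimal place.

7161.2 seconds

Semi-major axis a = 6370 + 1660 = 8030 km. Period T = 2π√(a³/μ) = 2π√(8030³/398600) = 7161.2 s = 119.35 min.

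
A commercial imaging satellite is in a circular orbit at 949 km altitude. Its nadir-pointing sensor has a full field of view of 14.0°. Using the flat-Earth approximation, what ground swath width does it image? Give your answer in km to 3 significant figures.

233 km

Half-angle = 14.0°/2 = 7°.
Swath width ≈ 2h·tan(θ/2) = 2 × 949 × tan(7°) = 233.0 km.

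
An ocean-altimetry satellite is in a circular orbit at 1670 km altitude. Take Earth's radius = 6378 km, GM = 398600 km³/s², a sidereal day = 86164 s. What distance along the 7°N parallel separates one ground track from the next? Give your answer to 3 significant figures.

3320 km

Semi-major axis a = 6378 + 1670 = 8048 km. Period T = 2π√(a³/μ) = 2π√(8048³/398600) = 7185.3 s = 119.75 min.
Node shift per orbit = (7185.3/86164) × 360° = 30.02°.
Equatorial spacing = 30.02 × 111.3 km/° = 3342 km.
At 7° latitude, spacing = 3342 × cos(7°) = 3317 km.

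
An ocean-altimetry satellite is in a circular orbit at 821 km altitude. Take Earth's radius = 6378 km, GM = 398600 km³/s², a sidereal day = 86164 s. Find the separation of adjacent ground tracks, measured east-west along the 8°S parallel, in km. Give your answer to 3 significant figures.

2800 km

Semi-major axis a = 6378 + 821 = 7199 km. Period T = 2π√(a³/μ) = 2π√(7199³/398600) = 6078.8 s = 101.31 min.
Node shift per orbit = (6078.8/86164) × 360° = 25.40°.
Equatorial spacing = 25.40 × 111.3 km/° = 2827 km.
At 8° latitude, spacing = 2827 × cos(8°) = 2800 km.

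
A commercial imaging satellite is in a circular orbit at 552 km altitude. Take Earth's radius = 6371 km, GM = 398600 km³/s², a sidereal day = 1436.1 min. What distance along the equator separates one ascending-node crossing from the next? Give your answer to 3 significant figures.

Semi-major axis a = 6371 + 552 = 6923 km. Period T = 2π√(a³/μ) = 2π√(6923³/398600) = 5732.6 s = 95.54 min.
During one orbit Earth rotates (5732.6 / 86166) × 360° = 23.95°.
At the equator that is 23.95° × (2π·6371/360) km/° = 23.95 × 111.2 = 2663 km.

2660 km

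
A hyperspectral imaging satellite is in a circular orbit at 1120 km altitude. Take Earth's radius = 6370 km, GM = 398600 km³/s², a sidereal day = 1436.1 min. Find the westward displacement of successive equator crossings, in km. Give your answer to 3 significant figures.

Semi-major axis a = 6370 + 1120 = 7490 km. Period T = 2π√(a³/μ) = 2π√(7490³/398600) = 6451.1 s = 107.52 min.
During one orbit Earth rotates (6451.1 / 86166) × 360° = 26.95°.
At the equator that is 26.95° × (2π·6370/360) km/° = 26.95 × 111.2 = 2997 km.

3000 km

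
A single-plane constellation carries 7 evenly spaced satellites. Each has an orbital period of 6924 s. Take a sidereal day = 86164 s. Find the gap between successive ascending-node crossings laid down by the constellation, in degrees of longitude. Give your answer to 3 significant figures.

4.13°

Single-satellite node shift = (6924.0/86164) × 360° = 28.93°.
With 7 satellites evenly phased, successive equator crossings are 28.93/7 = 4.133° apart.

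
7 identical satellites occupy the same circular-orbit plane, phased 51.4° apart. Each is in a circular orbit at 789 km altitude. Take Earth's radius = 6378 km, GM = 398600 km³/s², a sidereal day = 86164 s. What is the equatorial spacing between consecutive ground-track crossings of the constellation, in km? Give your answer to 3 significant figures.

401 km

Semi-major axis a = 6378 + 789 = 7167 km. Period T = 2π√(a³/μ) = 2π√(7167³/398600) = 6038.3 s = 100.64 min.
Single-satellite node shift = (6038.3/86164) × 360° = 25.23°.
With 7 satellites evenly phased, successive equator crossings are 25.23/7 = 3.604° apart.
That is 3.604 × 111.3 = 401 km at the equator.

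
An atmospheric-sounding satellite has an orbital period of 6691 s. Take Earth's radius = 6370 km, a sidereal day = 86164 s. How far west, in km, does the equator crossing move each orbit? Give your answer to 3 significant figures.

3110 km

During one orbit Earth rotates (6691.0 / 86164) × 360° = 27.96°.
At the equator that is 27.96° × (2π·6370/360) km/° = 27.96 × 111.2 = 3108 km.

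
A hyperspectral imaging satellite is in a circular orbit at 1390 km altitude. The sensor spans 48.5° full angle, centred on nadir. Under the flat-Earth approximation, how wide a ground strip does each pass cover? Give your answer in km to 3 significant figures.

1250 km

Half-angle = 48.5°/2 = 24.25°.
Swath width ≈ 2h·tan(θ/2) = 2 × 1390 × tan(24.25°) = 1252.3 km.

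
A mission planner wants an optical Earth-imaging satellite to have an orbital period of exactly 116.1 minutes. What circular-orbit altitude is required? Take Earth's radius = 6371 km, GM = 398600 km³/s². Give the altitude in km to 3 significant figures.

1510 km

T = 116.1 min = 6966.0 s.
From T = 2π√(a³/μ): a = (μ T²/4π²)^(1/3) = (398600 × 6966.0² / 4π²)^(1/3) = 7883 km.
Altitude h = a − R = 7883 − 6371 = 1512 km.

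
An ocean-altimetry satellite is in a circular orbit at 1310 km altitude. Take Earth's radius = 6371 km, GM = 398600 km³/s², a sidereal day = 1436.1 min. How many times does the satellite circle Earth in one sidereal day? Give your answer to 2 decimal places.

Semi-major axis a = 6371 + 1310 = 7681 km. Period T = 2π√(a³/μ) = 2π√(7681³/398600) = 6699.4 s = 111.66 min.
Orbits per sidereal day = 86166 / 6699.4 = 12.862.

12.86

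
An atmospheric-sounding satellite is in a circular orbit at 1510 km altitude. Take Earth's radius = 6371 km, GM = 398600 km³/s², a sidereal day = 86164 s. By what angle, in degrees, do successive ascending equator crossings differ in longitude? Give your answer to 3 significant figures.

29.1°

Semi-major axis a = 6371 + 1510 = 7881 km. Period T = 2π√(a³/μ) = 2π√(7881³/398600) = 6962.8 s = 116.05 min.
During one orbit Earth rotates (6962.8 / 86164) × 360° = 29.09°.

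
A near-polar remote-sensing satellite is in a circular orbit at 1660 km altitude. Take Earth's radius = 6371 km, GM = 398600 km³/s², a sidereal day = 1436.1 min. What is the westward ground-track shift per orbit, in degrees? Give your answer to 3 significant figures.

29.9°

Semi-major axis a = 6371 + 1660 = 8031 km. Period T = 2π√(a³/μ) = 2π√(8031³/398600) = 7162.5 s = 119.38 min.
During one orbit Earth rotates (7162.5 / 86166) × 360° = 29.92°.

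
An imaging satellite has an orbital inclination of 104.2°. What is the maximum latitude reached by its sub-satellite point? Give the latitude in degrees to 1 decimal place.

Retrograde orbit: the ground track reaches ±(180° − i) = ±(180 − 104.2) = ±75.8°.

75.8°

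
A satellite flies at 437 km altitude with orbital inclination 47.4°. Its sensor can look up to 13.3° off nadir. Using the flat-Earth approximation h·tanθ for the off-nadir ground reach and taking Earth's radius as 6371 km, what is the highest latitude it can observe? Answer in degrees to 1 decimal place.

For a prograde orbit the ground track reaches latitude ±i = ±47.4°.
Sensor half-swath on the ground ≈ 437·tan(13.3°) = 103 km = 0.93° of latitude.
Maximum observable latitude ≈ 47.4 + 0.93 = 48.3°.

48.3°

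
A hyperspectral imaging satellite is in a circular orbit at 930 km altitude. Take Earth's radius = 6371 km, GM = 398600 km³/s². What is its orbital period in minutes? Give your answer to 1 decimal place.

103.5 min

Semi-major axis a = 6371 + 930 = 7301 km. Period T = 2π√(a³/μ) = 2π√(7301³/398600) = 6208.5 s = 103.47 min.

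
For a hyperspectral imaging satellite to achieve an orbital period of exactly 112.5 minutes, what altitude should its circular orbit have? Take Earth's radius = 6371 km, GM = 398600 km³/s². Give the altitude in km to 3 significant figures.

1350 km

T = 112.5 min = 6750.0 s.
From T = 2π√(a³/μ): a = (μ T²/4π²)^(1/3) = (398600 × 6750.0² / 4π²)^(1/3) = 7720 km.
Altitude h = a − R = 7720 − 6371 = 1349 km.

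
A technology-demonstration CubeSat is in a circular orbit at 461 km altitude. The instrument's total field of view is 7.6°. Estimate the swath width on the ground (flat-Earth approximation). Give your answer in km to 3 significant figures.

Half-angle = 7.6°/2 = 3.8°.
Swath width ≈ 2h·tan(θ/2) = 2 × 461 × tan(3.8°) = 61.2 km.

61.2 km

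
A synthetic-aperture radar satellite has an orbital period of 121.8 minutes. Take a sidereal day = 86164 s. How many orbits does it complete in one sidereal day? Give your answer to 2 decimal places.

11.79

T = 121.8 min = 7308.0 s.
Orbits per sidereal day = 86164 / 7308.0 = 11.790.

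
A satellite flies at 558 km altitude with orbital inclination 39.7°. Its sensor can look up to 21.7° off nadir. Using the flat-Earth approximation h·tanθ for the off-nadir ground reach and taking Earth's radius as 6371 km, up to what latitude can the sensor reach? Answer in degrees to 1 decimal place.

For a prograde orbit the ground track reaches latitude ±i = ±39.7°.
Sensor half-swath on the ground ≈ 558·tan(21.7°) = 222 km = 2.00° of latitude.
Maximum observable latitude ≈ 39.7 + 2.00 = 41.7°.

41.7°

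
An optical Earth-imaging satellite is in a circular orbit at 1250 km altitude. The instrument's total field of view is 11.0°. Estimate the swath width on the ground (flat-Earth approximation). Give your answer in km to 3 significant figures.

241 km

Half-angle = 11.0°/2 = 5.5°.
Swath width ≈ 2h·tan(θ/2) = 2 × 1250 × tan(5.5°) = 240.7 km.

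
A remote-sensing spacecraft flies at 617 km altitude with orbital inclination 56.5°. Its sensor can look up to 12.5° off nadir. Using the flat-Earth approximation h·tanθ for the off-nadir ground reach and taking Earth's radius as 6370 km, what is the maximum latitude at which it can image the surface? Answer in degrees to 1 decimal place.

For a prograde orbit the ground track reaches latitude ±i = ±56.5°.
Sensor half-swath on the ground ≈ 617·tan(12.5°) = 137 km = 1.23° of latitude.
Maximum observable latitude ≈ 56.5 + 1.23 = 57.7°.

57.7°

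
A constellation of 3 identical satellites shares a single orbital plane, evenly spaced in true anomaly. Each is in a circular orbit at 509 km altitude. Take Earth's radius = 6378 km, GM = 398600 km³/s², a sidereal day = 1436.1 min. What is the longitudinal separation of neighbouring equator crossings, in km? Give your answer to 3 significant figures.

882 km

Semi-major axis a = 6378 + 509 = 6887 km. Period T = 2π√(a³/μ) = 2π√(6887³/398600) = 5688.0 s = 94.80 min.
Single-satellite node shift = (5688.0/86166) × 360° = 23.76°.
With 3 satellites evenly phased, successive equator crossings are 23.76/3 = 7.921° apart.
That is 7.921 × 111.3 = 882 km at the equator.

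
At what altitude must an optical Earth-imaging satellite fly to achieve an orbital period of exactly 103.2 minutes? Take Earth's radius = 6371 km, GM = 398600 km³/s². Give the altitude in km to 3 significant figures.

T = 103.2 min = 6192.0 s.
From T = 2π√(a³/μ): a = (μ T²/4π²)^(1/3) = (398600 × 6192.0² / 4π²)^(1/3) = 7288 km.
Altitude h = a − R = 7288 − 6371 = 917 km.

917 km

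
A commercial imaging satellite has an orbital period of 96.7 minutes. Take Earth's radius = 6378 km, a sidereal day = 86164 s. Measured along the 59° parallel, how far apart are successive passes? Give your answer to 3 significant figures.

1390 km

T = 96.7 min = 5802.0 s.
Node shift per orbit = (5802.0/86164) × 360° = 24.24°.
Equatorial spacing = 24.24 × 111.3 km/° = 2698 km.
At 59° latitude, spacing = 2698 × cos(59°) = 1390 km.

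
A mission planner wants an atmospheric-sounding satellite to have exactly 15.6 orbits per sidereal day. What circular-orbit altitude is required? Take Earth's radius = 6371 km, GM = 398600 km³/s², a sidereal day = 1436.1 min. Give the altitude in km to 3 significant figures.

383 km

Required period T = 86166 / 15.6 = 5523.5 s.
From T = 2π√(a³/μ): a = (μ T²/4π²)^(1/3) = (398600 × 5523.5² / 4π²)^(1/3) = 6754 km.
Altitude h = a − R = 6754 − 6371 = 383 km.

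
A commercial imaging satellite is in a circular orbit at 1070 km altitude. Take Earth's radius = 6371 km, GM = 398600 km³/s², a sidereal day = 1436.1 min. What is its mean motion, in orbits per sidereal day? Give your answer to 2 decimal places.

13.49

Semi-major axis a = 6371 + 1070 = 7441 km. Period T = 2π√(a³/μ) = 2π√(7441³/398600) = 6387.9 s = 106.47 min.
Orbits per sidereal day = 86166 / 6387.9 = 13.489.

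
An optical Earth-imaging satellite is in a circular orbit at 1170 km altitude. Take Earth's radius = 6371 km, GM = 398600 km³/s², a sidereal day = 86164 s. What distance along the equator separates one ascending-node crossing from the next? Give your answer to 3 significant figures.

3030 km

Semi-major axis a = 6371 + 1170 = 7541 km. Period T = 2π√(a³/μ) = 2π√(7541³/398600) = 6517.1 s = 108.62 min.
During one orbit Earth rotates (6517.1 / 86164) × 360° = 27.23°.
At the equator that is 27.23° × (2π·6371/360) km/° = 27.23 × 111.2 = 3028 km.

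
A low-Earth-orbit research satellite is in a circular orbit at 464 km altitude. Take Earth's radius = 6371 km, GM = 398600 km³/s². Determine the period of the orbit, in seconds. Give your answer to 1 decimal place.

Semi-major axis a = 6371 + 464 = 6835 km. Period T = 2π√(a³/μ) = 2π√(6835³/398600) = 5623.7 s = 93.73 min.

5623.7 seconds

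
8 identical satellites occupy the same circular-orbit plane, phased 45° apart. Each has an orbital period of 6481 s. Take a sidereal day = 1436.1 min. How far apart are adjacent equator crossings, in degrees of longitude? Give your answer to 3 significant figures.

Single-satellite node shift = (6481.0/86166) × 360° = 27.08°.
With 8 satellites evenly phased, successive equator crossings are 27.08/8 = 3.385° apart.

3.38°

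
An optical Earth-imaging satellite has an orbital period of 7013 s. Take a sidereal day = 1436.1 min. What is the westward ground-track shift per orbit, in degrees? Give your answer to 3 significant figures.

During one orbit Earth rotates (7013.0 / 86166) × 360° = 29.30°.

29.3°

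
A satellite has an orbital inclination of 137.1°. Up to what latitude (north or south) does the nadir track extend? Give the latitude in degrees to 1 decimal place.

42.9°

Retrograde orbit: the ground track reaches ±(180° − i) = ±(180 − 137.1) = ±42.9°.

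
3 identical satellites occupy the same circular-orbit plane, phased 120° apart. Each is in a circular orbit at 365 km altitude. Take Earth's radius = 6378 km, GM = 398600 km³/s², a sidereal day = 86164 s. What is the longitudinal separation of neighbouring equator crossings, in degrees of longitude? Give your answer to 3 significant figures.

Semi-major axis a = 6378 + 365 = 6743 km. Period T = 2π√(a³/μ) = 2π√(6743³/398600) = 5510.5 s = 91.84 min.
Single-satellite node shift = (5510.5/86164) × 360° = 23.02°.
With 3 satellites evenly phased, successive equator crossings are 23.02/3 = 7.674° apart.

7.67°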